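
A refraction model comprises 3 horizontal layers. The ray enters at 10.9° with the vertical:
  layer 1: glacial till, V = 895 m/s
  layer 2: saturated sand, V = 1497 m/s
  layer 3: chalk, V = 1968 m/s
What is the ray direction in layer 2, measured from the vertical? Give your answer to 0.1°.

Ray parameter p = sin 10.9° / 895 = 2.1128e-04 s/m.
sin θ_2 = p·V_2 = 2.1128e-04 × 1497 = 0.3163.
θ_2 = 18.44° from the vertical.

18.4°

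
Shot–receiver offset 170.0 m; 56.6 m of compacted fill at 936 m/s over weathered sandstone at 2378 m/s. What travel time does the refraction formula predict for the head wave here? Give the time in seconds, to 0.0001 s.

0.1827 s

θ_c = arcsin(V₁/V₂) = arcsin(936/2378) = 23.18°, cos θ_c = 0.9193.
Intercept time tᵢ = 2h cos θ_c / V₁ = 2·56.6·0.9193/936 = 0.11118 s.
t = x/V₂ + tᵢ = 170.0/2378 + 0.11118 = 0.18267 s.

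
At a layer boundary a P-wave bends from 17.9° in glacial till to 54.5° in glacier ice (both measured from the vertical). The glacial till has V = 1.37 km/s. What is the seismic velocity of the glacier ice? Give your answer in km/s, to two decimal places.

sin 17.9° = 0.3074; sin 54.5° = 0.8141.
V₂ = V₁·(sin θ₂/sin θ₁) = 1.37·(0.8141/0.3074) = 3.63 km/s.

3.63 km/s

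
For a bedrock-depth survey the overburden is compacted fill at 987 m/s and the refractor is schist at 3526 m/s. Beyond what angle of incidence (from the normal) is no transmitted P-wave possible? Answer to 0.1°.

At critical incidence the refracted ray runs along the interface (θ₂ = 90°), so sin θ_c = V₁/V₂.
θ_c = arcsin(987/3526) = arcsin 0.2799 = 16.26°.

16.3°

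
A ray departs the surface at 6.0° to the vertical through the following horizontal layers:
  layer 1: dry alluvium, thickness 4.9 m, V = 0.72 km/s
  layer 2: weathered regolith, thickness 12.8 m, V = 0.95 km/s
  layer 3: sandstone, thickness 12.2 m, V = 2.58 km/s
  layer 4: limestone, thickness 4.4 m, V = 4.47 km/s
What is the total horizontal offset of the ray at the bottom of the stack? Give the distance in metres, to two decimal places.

Apply Snell's law at each interface; in layer i the horizontal offset is hᵢ·tan θᵢ.
Layer 1: θ = 6.00°; offset = 4.9·tan 6.00° = 0.5150 m.
Layer 2: sin θ = 0.95·sin 6.0°/0.72 = 0.1379, θ = 7.93°; offset = 12.8·tan 7.93° = 1.7824 m.
Layer 3: sin θ = 2.58·sin 6.0°/0.72 = 0.3746, θ = 22.00°; offset = 12.2·tan 22.00° = 4.9284 m.
Layer 4: sin θ = 4.47·sin 6.0°/0.72 = 0.6489, θ = 40.46°; offset = 4.4·tan 40.46° = 3.7530 m.
Σ offsets = 10.9788 m.

10.98 m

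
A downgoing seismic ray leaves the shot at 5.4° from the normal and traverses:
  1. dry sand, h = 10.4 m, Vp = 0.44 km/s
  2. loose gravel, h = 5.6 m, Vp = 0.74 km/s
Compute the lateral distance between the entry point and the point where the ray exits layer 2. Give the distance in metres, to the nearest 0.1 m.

1.9 m

Ray parameter p = sin 5.4° / 0.44 km/s = 2.1388e-01 s/km.
Layer 1: θ = 5.40°; offset = 10.4·tan 5.40° = 0.983 m.
Layer 2: sin θ = p·0.74 = 0.1583 → θ = 9.11°; offset = 5.6·tan 9.11° = 0.898 m.
Σ offsets = 1.881 m.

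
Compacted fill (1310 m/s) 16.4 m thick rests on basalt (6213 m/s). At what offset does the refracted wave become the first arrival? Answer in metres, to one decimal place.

40.6 m

x_cross = 2h·√((V₂+V₁)/(V₂−V₁)).
(V₂+V₁)/(V₂−V₁) = (6213+1310)/(6213−1310) = 1.5344; √ = 1.2387.
x_cross = 2·16.4·1.2387 = 40.63 m.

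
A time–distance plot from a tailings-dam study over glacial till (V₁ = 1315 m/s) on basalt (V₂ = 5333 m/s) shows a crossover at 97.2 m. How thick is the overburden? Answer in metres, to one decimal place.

37.8 m

h = (x_cross/2)·√((V₂−V₁)/(V₂+V₁)).
(V₂−V₁)/(V₂+V₁) = (5333−1315)/(5333+1315) = 0.6044; √ = 0.7774.
h = (97.2/2)·0.7774 = 37.78 m.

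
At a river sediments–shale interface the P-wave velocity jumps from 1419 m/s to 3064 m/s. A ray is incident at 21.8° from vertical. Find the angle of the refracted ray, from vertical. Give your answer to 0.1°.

53.3°

sin θ₁/V₁ = sin θ₂/V₂ ⇒ sin θ₂ = 3064·sin 21.8°/1419 = 3064·0.3714/1419 = 0.8019.
θ₂ = sin⁻¹(0.8019) = 53.31° (from vertical).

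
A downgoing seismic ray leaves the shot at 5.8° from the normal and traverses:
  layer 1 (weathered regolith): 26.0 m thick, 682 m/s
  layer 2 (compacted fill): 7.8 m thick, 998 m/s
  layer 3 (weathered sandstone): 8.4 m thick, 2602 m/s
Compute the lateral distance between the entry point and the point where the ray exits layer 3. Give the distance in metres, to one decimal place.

Apply Snell's law at each interface; in layer i the horizontal offset is hᵢ·tan θᵢ.
Layer 1: θ = 5.80°; offset = 26.0·tan 5.80° = 2.641 m.
Layer 2: sin θ = 998·sin 5.8°/682 = 0.1479, θ = 8.50°; offset = 7.8·tan 8.50° = 1.166 m.
Layer 3: sin θ = 2602·sin 5.8°/682 = 0.3856, θ = 22.68°; offset = 8.4·tan 22.68° = 3.510 m.
Σ offsets = 7.317 m.

7.3 m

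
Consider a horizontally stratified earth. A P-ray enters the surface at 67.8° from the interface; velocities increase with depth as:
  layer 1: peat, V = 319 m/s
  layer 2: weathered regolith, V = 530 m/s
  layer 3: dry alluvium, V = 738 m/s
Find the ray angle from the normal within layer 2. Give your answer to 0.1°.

38.9°

From the normal: θ₁ = 90° − 67.8° = 22.2°.
Ray parameter p = sin 22.2° / 319 = 1.1845e-03 s/m.
sin θ_2 = p·V_2 = 1.1845e-03 × 530 = 0.6278.
θ_2 = arcsin 0.6278 = 38.89°.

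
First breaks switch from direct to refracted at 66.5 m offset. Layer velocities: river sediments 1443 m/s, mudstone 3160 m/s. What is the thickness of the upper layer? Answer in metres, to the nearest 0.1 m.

20.3 m

h = (x_cross/2)·√((V₂−V₁)/(V₂+V₁)).
(V₂−V₁)/(V₂+V₁) = (3160−1443)/(3160+1443) = 0.3730; √ = 0.6108.
h = (66.5/2)·0.6108 = 20.31 m.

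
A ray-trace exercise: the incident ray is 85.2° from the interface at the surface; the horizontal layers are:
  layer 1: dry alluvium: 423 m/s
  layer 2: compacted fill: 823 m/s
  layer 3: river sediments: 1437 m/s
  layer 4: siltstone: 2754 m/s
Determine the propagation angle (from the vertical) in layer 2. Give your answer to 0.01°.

9.37°

From the normal: θ₁ = 90° − 85.2° = 4.8°.
Snell's law across each interface conserves sin θ / V, so sin θ_2 = V_2·sin θ₁/V₁.
sin θ_2 = 823 × sin 4.8° / 423 = 0.1628.
θ_2 = 9.37° from the vertical.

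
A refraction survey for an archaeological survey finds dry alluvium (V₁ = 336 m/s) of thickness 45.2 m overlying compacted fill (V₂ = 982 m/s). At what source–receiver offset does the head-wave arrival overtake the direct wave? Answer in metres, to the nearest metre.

129 m

x_cross = 2h·√((V₂+V₁)/(V₂−V₁)).
(V₂+V₁)/(V₂−V₁) = (982+336)/(982−336) = 2.0402; √ = 1.4284.
x_cross = 2·45.2·1.4284 = 129.12 m.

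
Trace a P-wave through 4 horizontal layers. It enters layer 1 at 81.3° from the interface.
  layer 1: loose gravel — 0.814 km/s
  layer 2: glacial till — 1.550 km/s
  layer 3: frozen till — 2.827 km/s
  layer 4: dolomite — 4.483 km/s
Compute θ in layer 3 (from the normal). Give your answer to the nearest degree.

32°

From the normal: θ₁ = 90° − 81.3° = 8.7°.
Snell's law across each interface conserves sin θ / V, so sin θ_3 = V_3·sin θ₁/V₁.
sin θ_3 = 2.827 × sin 8.7° / 0.814 = 0.5253.
θ_3 = arcsin 0.5253 = 31.69°.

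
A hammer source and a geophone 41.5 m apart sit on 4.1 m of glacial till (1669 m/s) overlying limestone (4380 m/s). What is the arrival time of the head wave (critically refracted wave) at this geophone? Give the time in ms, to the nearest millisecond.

14 ms

t = x/V₂ + 2h·√(V₂²−V₁²)/(V₁V₂).
√(V₂²−V₁²) = √(4380²−1669²) = 4049.5 m/s; delay term = 2·4.1·4049.5/(1669·4380) = 0.00454 s.
t = 41.5/4380 + 0.00454 = 0.01402 s.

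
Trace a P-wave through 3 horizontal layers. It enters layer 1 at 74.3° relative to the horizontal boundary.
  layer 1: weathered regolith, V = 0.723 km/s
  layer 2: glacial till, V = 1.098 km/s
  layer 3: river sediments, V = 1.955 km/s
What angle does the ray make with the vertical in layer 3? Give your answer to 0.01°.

47.03°

From the normal: θ₁ = 90° − 74.3° = 15.7°.
Ray parameter p = sin 15.7° / 0.723 = 3.7427e-01 s/km.
sin θ_3 = p·V_3 = 3.7427e-01 × 1.955 = 0.7317.
θ_3 = arcsin 0.7317 = 47.03°.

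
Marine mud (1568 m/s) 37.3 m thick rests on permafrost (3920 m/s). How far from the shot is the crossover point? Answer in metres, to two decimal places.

113.95 m

x_cross = 2h·√((V₂+V₁)/(V₂−V₁)).
(V₂+V₁)/(V₂−V₁) = (3920+1568)/(3920−1568) = 2.3333; √ = 1.5275.
x_cross = 2·37.3·1.5275 = 113.95 m.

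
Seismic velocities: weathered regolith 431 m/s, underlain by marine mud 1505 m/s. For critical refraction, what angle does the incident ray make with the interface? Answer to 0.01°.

73.36°

At critical incidence the refracted ray runs along the interface (θ₂ = 90°), so sin θ_c = V₁/V₂.
θ_c = arcsin(431/1505) = arcsin 0.2864 = 16.64°.
Measured from the interface: 90° − 16.64° = 73.36°.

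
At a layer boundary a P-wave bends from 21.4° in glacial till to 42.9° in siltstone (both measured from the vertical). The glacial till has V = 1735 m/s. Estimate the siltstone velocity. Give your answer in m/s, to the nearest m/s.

Snell's law: sin 21.4°/V₁ = sin 42.9°/V₂.
V₂ = V₁·sin 42.9°/sin 21.4° = 1735 × 1.8656 = 3236.85 m/s.

3237 m/s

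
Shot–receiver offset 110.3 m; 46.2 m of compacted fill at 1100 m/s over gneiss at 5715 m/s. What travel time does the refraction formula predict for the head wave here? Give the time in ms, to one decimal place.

θ_c = arcsin(V₁/V₂) = arcsin(1100/5715) = 11.10°, cos θ_c = 0.9813.
Intercept time tᵢ = 2h cos θ_c / V₁ = 2·46.2·0.9813/1100 = 0.08243 s.
t = x/V₂ + tᵢ = 110.3/5715 + 0.08243 = 0.10173 s.

101.7 ms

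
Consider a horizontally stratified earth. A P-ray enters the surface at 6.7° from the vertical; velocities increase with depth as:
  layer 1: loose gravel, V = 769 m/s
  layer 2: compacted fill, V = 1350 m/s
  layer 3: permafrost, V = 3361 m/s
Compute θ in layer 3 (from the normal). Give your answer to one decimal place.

30.7°

Snell's law across each interface conserves sin θ / V, so sin θ_3 = V_3·sin θ₁/V₁.
sin θ_3 = 3361 × sin 6.7° / 769 = 0.5099.
θ_3 = 30.66° from the vertical.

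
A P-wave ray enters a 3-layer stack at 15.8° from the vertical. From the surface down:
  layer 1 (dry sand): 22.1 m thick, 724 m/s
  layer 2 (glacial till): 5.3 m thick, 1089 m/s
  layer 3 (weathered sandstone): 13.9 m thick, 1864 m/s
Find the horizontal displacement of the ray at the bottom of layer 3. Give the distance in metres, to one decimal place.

Apply Snell's law at each interface; in layer i the horizontal offset is hᵢ·tan θᵢ.
Layer 1: θ = 15.80°; offset = 22.1·tan 15.80° = 6.254 m.
Layer 2: sin θ = 1089·sin 15.8°/724 = 0.4095, θ = 24.18°; offset = 5.3·tan 24.18° = 2.379 m.
Layer 3: sin θ = 1864·sin 15.8°/724 = 0.7010, θ = 44.51°; offset = 13.9·tan 44.51° = 13.663 m.
Summing the layer offsets gives 22.296 m.

22.3 m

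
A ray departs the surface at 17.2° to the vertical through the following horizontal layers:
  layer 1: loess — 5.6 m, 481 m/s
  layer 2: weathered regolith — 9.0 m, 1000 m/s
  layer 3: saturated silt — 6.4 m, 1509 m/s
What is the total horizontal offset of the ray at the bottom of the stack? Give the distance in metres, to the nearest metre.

25 m

p = sin θ₁/V₁ = sin 17.2°/481 = 6.1478e-04 s/m is conserved through the stack.
Layer 1: θ = 17.20°; offset = 5.6·tan 17.20° = 1.733 m.
Layer 2: sin θ = p·1000 = 0.6148 → θ = 37.94°; offset = 9.0·tan 37.94° = 7.015 m.
Layer 3: sin θ = p·1509 = 0.9277 → θ = 68.08°; offset = 6.4·tan 68.08° = 15.904 m.
Σ offsets = 24.652 m.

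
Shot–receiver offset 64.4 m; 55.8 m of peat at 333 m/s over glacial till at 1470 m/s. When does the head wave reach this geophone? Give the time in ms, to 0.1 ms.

t = x/V₂ + 2h·√(V₂²−V₁²)/(V₁V₂).
√(V₂²−V₁²) = √(1470²−333²) = 1431.8 m/s; delay term = 2·55.8·1431.8/(333·1470) = 0.32642 s.
t = 64.4/1470 + 0.32642 = 0.37023 s.

370.2 ms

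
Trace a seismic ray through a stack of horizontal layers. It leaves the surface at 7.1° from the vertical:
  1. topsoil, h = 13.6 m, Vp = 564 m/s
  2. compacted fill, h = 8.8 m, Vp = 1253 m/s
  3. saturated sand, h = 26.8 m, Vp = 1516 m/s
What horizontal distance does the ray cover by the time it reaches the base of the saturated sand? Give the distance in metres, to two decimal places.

13.65 m

p = sin θ₁/V₁ = sin 7.1°/564 = 2.1915e-04 s/m is conserved through the stack.
Layer 1: θ = 7.10°; offset = 13.6·tan 7.10° = 1.6940 m.
Layer 2: sin θ = p·1253 = 0.2746 → θ = 15.94°; offset = 8.8·tan 15.94° = 2.5131 m.
Layer 3: sin θ = p·1516 = 0.3322 → θ = 19.40°; offset = 26.8·tan 19.40° = 9.4401 m.
Total horizontal offset = 13.6471 m.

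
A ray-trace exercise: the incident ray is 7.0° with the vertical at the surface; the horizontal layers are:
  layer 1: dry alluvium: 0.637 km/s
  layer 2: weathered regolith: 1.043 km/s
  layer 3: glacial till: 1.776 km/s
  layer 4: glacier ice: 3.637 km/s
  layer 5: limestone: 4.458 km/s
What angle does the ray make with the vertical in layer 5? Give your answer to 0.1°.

Ray parameter p = sin 7.0° / 0.637 = 1.9132e-01 s/km.
sin θ_5 = p·V_5 = 1.9132e-01 × 4.458 = 0.8529.
θ_5 = 58.53° from the vertical.

58.5°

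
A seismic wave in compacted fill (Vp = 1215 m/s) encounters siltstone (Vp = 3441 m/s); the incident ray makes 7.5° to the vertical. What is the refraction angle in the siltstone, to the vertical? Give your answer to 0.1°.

21.7°

sin θ₁/V₁ = sin θ₂/V₂ ⇒ sin θ₂ = 3441·sin 7.5°/1215 = 3441·0.1305/1215 = 0.3697.
θ₂ = sin⁻¹(0.3697) = 21.69° (from vertical).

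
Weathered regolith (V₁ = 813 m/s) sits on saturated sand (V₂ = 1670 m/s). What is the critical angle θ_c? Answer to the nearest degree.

At critical incidence the refracted ray runs along the interface (θ₂ = 90°), so sin θ_c = V₁/V₂.
θ_c = arcsin(813/1670) = arcsin 0.4868 = 29.13°.

29°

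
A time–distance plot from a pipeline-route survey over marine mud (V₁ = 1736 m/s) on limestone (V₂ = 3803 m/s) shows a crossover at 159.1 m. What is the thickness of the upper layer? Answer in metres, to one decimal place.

48.6 m

x_cross = 2h·√((V₂+V₁)/(V₂−V₁)) → h = x_cross / (2·√((V₂+V₁)/(V₂−V₁))).
√((V₂+V₁)/(V₂−V₁)) = √((3803+1736)/(3803−1736)) = 1.6370.
h = 159.1 / (2·1.6370) = 48.60 m.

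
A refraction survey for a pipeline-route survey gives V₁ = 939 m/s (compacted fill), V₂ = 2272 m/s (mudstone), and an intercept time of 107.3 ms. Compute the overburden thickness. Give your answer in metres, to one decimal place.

θ_c = arcsin(939/2272) = 24.41°; cos θ_c = 0.9106.
tᵢ = 2h cos θ_c/V₁ ⇒ h = tᵢ·V₁/(2 cos θ_c) = 0.1073·939/(2·0.9106) = 55.32 m.

55.3 m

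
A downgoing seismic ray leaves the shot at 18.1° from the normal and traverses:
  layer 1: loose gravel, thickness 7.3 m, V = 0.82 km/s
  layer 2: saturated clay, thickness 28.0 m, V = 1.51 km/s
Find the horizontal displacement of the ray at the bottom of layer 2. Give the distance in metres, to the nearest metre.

Apply Snell's law at each interface; in layer i the horizontal offset is hᵢ·tan θᵢ.
Layer 1: θ = 18.10°; offset = 7.3·tan 18.10° = 2.386 m.
Layer 2: sin θ = 1.51·sin 18.1°/0.82 = 0.5721, θ = 34.90°; offset = 28.0·tan 34.90° = 19.531 m.
Σ offsets = 21.917 m.

22 m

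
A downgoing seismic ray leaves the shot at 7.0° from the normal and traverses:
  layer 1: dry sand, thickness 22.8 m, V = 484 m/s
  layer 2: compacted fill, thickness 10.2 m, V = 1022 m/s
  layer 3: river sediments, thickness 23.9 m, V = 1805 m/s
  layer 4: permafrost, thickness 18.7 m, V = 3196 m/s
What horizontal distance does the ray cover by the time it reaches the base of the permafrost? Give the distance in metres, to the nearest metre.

43 m

Ray parameter p = sin 7.0° / 484 m/s = 2.5180e-04 s/m.
Layer 1: θ = 7.00°; offset = 22.8·tan 7.00° = 2.799 m.
Layer 2: sin θ = p·1022 = 0.2573 → θ = 14.91°; offset = 10.2·tan 14.91° = 2.716 m.
Layer 3: sin θ = p·1805 = 0.4545 → θ = 27.03°; offset = 23.9·tan 27.03° = 12.195 m.
Layer 4: sin θ = p·3196 = 0.8047 → θ = 53.59°; offset = 18.7·tan 53.59° = 25.350 m.
Σ offsets = 43.061 m.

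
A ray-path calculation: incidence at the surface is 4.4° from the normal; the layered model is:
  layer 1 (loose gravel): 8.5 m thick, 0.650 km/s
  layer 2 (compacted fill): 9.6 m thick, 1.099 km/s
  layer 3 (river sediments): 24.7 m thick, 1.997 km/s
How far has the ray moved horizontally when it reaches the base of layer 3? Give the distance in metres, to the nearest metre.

Apply Snell's law at each interface; in layer i the horizontal offset is hᵢ·tan θᵢ.
Layer 1: θ = 4.40°; offset = 8.5·tan 4.40° = 0.654 m.
Layer 2: sin θ = 1.099·sin 4.4°/0.650 = 0.1297, θ = 7.45°; offset = 9.6·tan 7.45° = 1.256 m.
Layer 3: sin θ = 1.997·sin 4.4°/0.650 = 0.2357, θ = 13.63°; offset = 24.7·tan 13.63° = 5.991 m.
Summing the layer offsets gives 7.901 m.

8 m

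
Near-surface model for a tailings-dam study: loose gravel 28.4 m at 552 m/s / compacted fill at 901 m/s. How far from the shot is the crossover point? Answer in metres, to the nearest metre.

116 m

θ_c = arcsin(552/901) = 37.78°, so cos θ_c = 0.7904 and tᵢ = 2h cos θ_c/V₁ = 0.0813 s.
At crossover x/V₁ = x/V₂ + tᵢ ⇒ x = tᵢ/(1/V₁ − 1/V₂) = 0.08133/(1.8116e-03 − 1.1099e-03) = 115.90 m.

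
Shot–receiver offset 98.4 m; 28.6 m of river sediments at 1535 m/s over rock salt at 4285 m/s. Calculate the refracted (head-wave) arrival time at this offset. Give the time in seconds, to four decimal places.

0.0578 s

t = x/V₂ + 2h·√(V₂²−V₁²)/(V₁V₂).
√(V₂²−V₁²) = √(4285²−1535²) = 4000.6 m/s; delay term = 2·28.6·4000.6/(1535·4285) = 0.03479 s.
t = 98.4/4285 + 0.03479 = 0.05775 s.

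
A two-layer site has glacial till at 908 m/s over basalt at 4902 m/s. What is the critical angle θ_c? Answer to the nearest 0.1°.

At critical incidence the refracted ray runs along the interface (θ₂ = 90°), so sin θ_c = V₁/V₂.
θ_c = arcsin(908/4902) = arcsin 0.1852 = 10.67°.

10.7°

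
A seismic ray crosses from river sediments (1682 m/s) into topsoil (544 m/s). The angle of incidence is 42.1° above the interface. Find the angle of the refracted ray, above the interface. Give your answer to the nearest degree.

Angle from the normal: 90° − 42.1° = 47.9°.
sin θ₁/V₁ = sin θ₂/V₂ ⇒ sin θ₂ = 544·sin 47.9°/1682 = 544·0.7420/1682 = 0.2400.
θ₂ = arcsin 0.2400 = 13.88° from the normal.
From the interface: 90° − 13.88° = 76.12°.

76°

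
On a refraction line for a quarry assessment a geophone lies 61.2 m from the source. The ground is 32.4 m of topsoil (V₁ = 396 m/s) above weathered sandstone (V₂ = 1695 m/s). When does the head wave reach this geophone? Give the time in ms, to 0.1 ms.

θ_c = arcsin(V₁/V₂) = arcsin(396/1695) = 13.51°, cos θ_c = 0.9723.
Intercept time tᵢ = 2h cos θ_c / V₁ = 2·32.4·0.9723/396 = 0.15911 s.
t = x/V₂ + tᵢ = 61.2/1695 + 0.15911 = 0.19521 s.

195.2 ms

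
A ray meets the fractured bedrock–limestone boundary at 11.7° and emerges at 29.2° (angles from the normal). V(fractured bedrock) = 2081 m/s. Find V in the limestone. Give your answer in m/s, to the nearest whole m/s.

sin 11.7° = 0.2028; sin 29.2° = 0.4879.
V₂ = V₁·(sin θ₂/sin θ₁) = 2081·(0.4879/0.2028) = 5006.41 m/s.

5006 m/s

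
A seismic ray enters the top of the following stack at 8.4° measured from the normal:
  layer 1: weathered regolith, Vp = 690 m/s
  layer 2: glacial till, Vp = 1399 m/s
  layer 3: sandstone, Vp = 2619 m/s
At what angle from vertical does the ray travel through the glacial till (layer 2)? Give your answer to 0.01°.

Ray parameter p = sin 8.4° / 690 = 2.1171e-04 s/m.
sin θ_2 = p·V_2 = 2.1171e-04 × 1399 = 0.2962.
θ_2 = arcsin 0.2962 = 17.23°.

17.23°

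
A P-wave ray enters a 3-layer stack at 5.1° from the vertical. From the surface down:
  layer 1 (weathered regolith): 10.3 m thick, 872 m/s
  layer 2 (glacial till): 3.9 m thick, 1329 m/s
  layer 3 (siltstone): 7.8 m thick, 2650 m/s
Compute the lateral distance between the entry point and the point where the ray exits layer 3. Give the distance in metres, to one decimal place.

p = sin θ₁/V₁ = sin 5.1°/872 = 1.0194e-04 s/m is conserved through the stack.
Layer 1: θ = 5.10°; offset = 10.3·tan 5.10° = 0.919 m.
Layer 2: sin θ = p·1329 = 0.1355 → θ = 7.79°; offset = 3.9·tan 7.79° = 0.533 m.
Layer 3: sin θ = p·2650 = 0.2701 → θ = 15.67°; offset = 7.8·tan 15.67° = 2.189 m.
Summing the layer offsets gives 3.641 m.

3.6 m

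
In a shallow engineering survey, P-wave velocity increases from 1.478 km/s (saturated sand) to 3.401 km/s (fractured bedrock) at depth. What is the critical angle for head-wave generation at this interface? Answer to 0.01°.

25.76°

At critical incidence the refracted ray runs along the interface (θ₂ = 90°), so sin θ_c = V₁/V₂.
θ_c = arcsin(1.478/3.401) = arcsin 0.4346 = 25.76°.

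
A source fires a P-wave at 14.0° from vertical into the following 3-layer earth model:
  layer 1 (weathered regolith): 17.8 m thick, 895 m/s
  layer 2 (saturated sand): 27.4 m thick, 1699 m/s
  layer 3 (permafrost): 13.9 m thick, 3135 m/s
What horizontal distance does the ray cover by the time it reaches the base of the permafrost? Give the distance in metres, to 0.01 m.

p = sin θ₁/V₁ = sin 14.0°/895 = 2.7030e-04 s/m is conserved through the stack.
Layer 1: θ = 14.00°; offset = 17.8·tan 14.00° = 4.4380 m.
Layer 2: sin θ = p·1699 = 0.4592 → θ = 27.34°; offset = 27.4·tan 27.34° = 14.1655 m.
Layer 3: sin θ = p·3135 = 0.8474 → θ = 57.93°; offset = 13.9·tan 57.93° = 22.1845 m.
Summing the layer offsets gives 40.7881 m.

40.79 m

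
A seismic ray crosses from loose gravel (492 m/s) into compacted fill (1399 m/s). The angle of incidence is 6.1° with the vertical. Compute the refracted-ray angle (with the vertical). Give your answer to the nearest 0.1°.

17.6°

sin θ₁/V₁ = sin θ₂/V₂ ⇒ sin θ₂ = 1399·sin 6.1°/492 = 1399·0.1063/492 = 0.3022.
θ₂ = arcsin 0.3022 = 17.59° from the normal.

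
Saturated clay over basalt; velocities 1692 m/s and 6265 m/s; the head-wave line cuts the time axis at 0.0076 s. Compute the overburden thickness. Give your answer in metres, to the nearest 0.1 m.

6.7 m

h = tᵢ·V₁·V₂ / (2·√(V₂²−V₁²)).
√(V₂²−V₁²) = √(6265² − 1692²) = 6032.2 m/s.
h = 0.0076 s × 1692 × 6265 / (2 × 6032.2) = 6.68 m.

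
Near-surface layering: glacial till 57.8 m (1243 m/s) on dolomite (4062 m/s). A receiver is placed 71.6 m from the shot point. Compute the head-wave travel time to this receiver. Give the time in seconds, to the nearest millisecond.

θ_c = arcsin(V₁/V₂) = arcsin(1243/4062) = 17.82°, cos θ_c = 0.9520.
Intercept time tᵢ = 2h cos θ_c / V₁ = 2·57.8·0.9520/1243 = 0.08854 s.
t = x/V₂ + tᵢ = 71.6/4062 + 0.08854 = 0.10617 s.

0.106 s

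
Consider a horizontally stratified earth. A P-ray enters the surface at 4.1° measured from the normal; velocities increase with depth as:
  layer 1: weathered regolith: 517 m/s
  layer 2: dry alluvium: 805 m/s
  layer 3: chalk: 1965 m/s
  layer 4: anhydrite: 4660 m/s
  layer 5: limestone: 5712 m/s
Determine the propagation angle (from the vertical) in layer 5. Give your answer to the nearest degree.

52°

Ray parameter p = sin 4.1° / 517 = 1.3829e-04 s/m.
sin θ_5 = p·V_5 = 1.3829e-04 × 5712 = 0.7899.
θ_5 = 52.18° from the vertical.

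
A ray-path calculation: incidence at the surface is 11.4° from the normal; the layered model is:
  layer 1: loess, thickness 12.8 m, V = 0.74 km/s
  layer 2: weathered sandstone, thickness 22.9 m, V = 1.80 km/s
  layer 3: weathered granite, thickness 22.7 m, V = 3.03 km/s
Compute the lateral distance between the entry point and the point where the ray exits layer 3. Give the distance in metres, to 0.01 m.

46.42 m

Apply Snell's law at each interface; in layer i the horizontal offset is hᵢ·tan θᵢ.
Layer 1: θ = 11.40°; offset = 12.8·tan 11.40° = 2.5809 m.
Layer 2: sin θ = 1.80·sin 11.4°/0.74 = 0.4808, θ = 28.74°; offset = 22.9·tan 28.74° = 12.5566 m.
Layer 3: sin θ = 3.03·sin 11.4°/0.74 = 0.8093, θ = 54.03°; offset = 22.7·tan 54.03° = 31.2785 m.
Summing the layer offsets gives 46.4160 m.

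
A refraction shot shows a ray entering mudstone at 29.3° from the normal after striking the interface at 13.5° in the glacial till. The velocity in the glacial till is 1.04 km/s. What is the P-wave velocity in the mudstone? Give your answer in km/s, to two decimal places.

sin 13.5° = 0.2334; sin 29.3° = 0.4894.
V₂ = V₁·(sin θ₂/sin θ₁) = 1.04·(0.4894/0.2334) = 2.18 km/s.

2.18 km/s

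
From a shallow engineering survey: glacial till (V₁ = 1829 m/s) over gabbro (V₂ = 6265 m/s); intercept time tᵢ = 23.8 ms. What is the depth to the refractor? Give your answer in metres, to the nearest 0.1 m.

22.8 m

θ_c = arcsin(1829/6265) = 16.97°; cos θ_c = 0.9564.
tᵢ = 2h cos θ_c/V₁ ⇒ h = tᵢ·V₁/(2 cos θ_c) = 0.0238·1829/(2·0.9564) = 22.76 m.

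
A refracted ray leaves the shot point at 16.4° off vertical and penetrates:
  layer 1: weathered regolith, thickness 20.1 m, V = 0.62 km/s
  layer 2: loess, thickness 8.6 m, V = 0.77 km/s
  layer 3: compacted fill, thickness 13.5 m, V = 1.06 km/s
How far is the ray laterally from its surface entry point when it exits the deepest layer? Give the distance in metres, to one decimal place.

p = sin θ₁/V₁ = sin 16.4°/0.62 = 4.5539e-01 s/km is conserved through the stack.
Layer 1: θ = 16.40°; offset = 20.1·tan 16.40° = 5.916 m.
Layer 2: sin θ = p·0.77 = 0.3506 → θ = 20.53°; offset = 8.6·tan 20.53° = 3.220 m.
Layer 3: sin θ = p·1.06 = 0.4827 → θ = 28.86°; offset = 13.5·tan 28.86° = 7.441 m.
Summing the layer offsets gives 16.577 m.

16.6 m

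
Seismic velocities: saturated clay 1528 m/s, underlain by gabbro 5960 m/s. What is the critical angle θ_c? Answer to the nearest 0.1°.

At critical incidence the refracted ray runs along the interface (θ₂ = 90°), so sin θ_c = V₁/V₂.
θ_c = arcsin(1528/5960) = arcsin 0.2564 = 14.86°.

14.9°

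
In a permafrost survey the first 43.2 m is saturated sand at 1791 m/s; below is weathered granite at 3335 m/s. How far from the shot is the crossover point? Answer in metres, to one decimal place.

157.4 m

x_cross = 2h·√((V₂+V₁)/(V₂−V₁)).
(V₂+V₁)/(V₂−V₁) = (3335+1791)/(3335−1791) = 3.3199; √ = 1.8221.
x_cross = 2·43.2·1.8221 = 157.43 m.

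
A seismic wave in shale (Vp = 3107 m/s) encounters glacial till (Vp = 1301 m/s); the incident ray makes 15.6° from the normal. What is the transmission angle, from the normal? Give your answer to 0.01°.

sin θ₁/V₁ = sin θ₂/V₂ ⇒ sin θ₂ = 1301·sin 15.6°/3107 = 1301·0.2689/3107 = 0.1126.
θ₂ = arcsin 0.1126 = 6.47° from the normal.

6.47°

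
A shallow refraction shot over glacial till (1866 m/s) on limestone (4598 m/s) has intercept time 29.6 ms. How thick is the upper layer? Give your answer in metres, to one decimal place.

30.2 m

θ_c = arcsin(1866/4598) = 23.94°; cos θ_c = 0.9139.
tᵢ = 2h cos θ_c/V₁ ⇒ h = tᵢ·V₁/(2 cos θ_c) = 0.0296·1866/(2·0.9139) = 30.22 m.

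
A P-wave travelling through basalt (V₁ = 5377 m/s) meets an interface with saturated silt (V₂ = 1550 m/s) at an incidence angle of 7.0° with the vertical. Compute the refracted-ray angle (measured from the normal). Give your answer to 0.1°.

2.0°

sin θ₁/V₁ = sin θ₂/V₂ ⇒ sin θ₂ = 1550·sin 7.0°/5377 = 1550·0.1219/5377 = 0.0351.
θ₂ = arcsin 0.0351 = 2.01° from the normal.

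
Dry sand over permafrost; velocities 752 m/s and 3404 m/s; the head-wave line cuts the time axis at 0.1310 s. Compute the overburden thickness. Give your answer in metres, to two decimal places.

50.50 m

θ_c = arcsin(752/3404) = 12.76°; cos θ_c = 0.9753.
tᵢ = 2h cos θ_c/V₁ ⇒ h = tᵢ·V₁/(2 cos θ_c) = 0.131·752/(2·0.9753) = 50.50 m.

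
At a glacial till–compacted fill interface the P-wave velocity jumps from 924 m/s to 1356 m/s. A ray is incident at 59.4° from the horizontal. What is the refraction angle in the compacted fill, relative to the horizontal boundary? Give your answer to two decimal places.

41.67°

Angle from the normal: 90° − 59.4° = 30.6°.
Snell's law: sin θ₂ = (V₂/V₁)·sin θ₁ = (1356/924)·sin 30.6° = 0.7470.
θ₂ = sin⁻¹(0.7470) = 48.33° (from vertical).
From the interface: 90° − 48.33° = 41.67°.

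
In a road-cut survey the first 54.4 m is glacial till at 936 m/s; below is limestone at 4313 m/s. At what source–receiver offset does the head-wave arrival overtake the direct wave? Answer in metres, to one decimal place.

135.6 m

θ_c = arcsin(936/4313) = 12.53°, so cos θ_c = 0.9762 and tᵢ = 2h cos θ_c/V₁ = 0.1135 s.
At crossover x/V₁ = x/V₂ + tᵢ ⇒ x = tᵢ/(1/V₁ − 1/V₂) = 0.11347/(1.0684e-03 − 2.3186e-04) = 135.64 m.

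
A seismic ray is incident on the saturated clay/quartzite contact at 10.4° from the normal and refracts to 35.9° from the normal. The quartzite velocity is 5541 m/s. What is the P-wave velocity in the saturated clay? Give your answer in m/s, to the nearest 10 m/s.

1710 m/s

sin 10.4° = 0.1805; sin 35.9° = 0.5864.
V₁ = V₂·(sin θ₁/sin θ₂) = 5541·(0.1805/0.5864) = 1705.84 m/s.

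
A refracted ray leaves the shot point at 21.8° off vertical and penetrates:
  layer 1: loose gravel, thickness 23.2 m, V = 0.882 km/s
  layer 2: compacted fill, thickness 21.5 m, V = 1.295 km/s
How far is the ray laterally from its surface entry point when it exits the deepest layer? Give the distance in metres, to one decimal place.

23.3 m

Apply Snell's law at each interface; in layer i the horizontal offset is hᵢ·tan θᵢ.
Layer 1: θ = 21.80°; offset = 23.2·tan 21.80° = 9.279 m.
Layer 2: sin θ = 1.295·sin 21.8°/0.882 = 0.5453, θ = 33.04°; offset = 21.5·tan 33.04° = 13.985 m.
Total horizontal offset = 23.264 m.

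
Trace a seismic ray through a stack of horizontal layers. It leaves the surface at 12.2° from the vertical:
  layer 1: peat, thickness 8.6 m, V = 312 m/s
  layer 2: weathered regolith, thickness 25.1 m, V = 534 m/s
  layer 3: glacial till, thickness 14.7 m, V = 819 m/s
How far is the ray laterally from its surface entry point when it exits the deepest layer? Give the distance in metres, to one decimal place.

Apply Snell's law at each interface; in layer i the horizontal offset is hᵢ·tan θᵢ.
Layer 1: θ = 12.20°; offset = 8.6·tan 12.20° = 1.859 m.
Layer 2: sin θ = 534·sin 12.2°/312 = 0.3617, θ = 21.20°; offset = 25.1·tan 21.20° = 9.738 m.
Layer 3: sin θ = 819·sin 12.2°/312 = 0.5547, θ = 33.69°; offset = 14.7·tan 33.69° = 9.801 m.
Summing the layer offsets gives 21.398 m.

21.4 m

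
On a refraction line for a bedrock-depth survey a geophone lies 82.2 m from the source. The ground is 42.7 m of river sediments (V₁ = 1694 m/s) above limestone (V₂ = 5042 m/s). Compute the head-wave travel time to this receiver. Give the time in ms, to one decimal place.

63.8 ms

θ_c = arcsin(V₁/V₂) = arcsin(1694/5042) = 19.63°, cos θ_c = 0.9419.
Intercept time tᵢ = 2h cos θ_c / V₁ = 2·42.7·0.9419/1694 = 0.04748 s.
t = x/V₂ + tᵢ = 82.2/5042 + 0.04748 = 0.06379 s.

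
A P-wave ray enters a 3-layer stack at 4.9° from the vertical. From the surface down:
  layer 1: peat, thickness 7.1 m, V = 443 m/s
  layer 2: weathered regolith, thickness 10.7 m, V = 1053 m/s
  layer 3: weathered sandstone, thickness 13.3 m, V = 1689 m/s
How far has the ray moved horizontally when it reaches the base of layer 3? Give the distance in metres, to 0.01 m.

p = sin θ₁/V₁ = sin 4.9°/443 = 1.9281e-04 s/m is conserved through the stack.
Layer 1: θ = 4.90°; offset = 7.1·tan 4.90° = 0.6087 m.
Layer 2: sin θ = p·1053 = 0.2030 → θ = 11.71°; offset = 10.7·tan 11.71° = 2.2187 m.
Layer 3: sin θ = p·1689 = 0.3257 → θ = 19.01°; offset = 13.3·tan 19.01° = 4.5811 m.
Summing the layer offsets gives 7.4084 m.

7.41 m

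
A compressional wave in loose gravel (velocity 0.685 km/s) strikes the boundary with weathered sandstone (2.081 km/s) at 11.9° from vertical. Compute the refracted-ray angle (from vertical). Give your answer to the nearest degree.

sin θ₁/V₁ = sin θ₂/V₂ ⇒ sin θ₂ = 2.081·sin 11.9°/0.685 = 2.081·0.2062/0.685 = 0.6264.
θ₂ = sin⁻¹(0.6264) = 38.79° (from vertical).

39°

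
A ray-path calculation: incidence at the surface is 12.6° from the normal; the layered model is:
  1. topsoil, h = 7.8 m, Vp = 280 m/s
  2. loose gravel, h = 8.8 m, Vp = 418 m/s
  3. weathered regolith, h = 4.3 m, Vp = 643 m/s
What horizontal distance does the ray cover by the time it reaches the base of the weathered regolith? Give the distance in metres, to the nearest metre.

7 m

p = sin θ₁/V₁ = sin 12.6°/280 = 7.7908e-04 s/m is conserved through the stack.
Layer 1: θ = 12.60°; offset = 7.8·tan 12.60° = 1.744 m.
Layer 2: sin θ = p·418 = 0.3257 → θ = 19.01°; offset = 8.8·tan 19.01° = 3.031 m.
Layer 3: sin θ = p·643 = 0.5010 → θ = 30.06°; offset = 4.3·tan 30.06° = 2.489 m.
Total horizontal offset = 7.263 m.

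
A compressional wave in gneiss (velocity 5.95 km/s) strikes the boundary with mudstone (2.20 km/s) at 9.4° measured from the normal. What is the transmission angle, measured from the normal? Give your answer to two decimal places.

sin θ₁/V₁ = sin θ₂/V₂ ⇒ sin θ₂ = 2.20·sin 9.4°/5.95 = 2.20·0.1633/5.95 = 0.0604.
θ₂ = arcsin 0.0604 = 3.46° from the normal.

3.46°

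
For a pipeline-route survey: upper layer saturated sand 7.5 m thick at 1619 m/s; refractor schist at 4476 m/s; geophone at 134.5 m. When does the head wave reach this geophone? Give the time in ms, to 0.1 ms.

θ_c = arcsin(V₁/V₂) = arcsin(1619/4476) = 21.21°, cos θ_c = 0.9323.
Intercept time tᵢ = 2h cos θ_c / V₁ = 2·7.5·0.9323/1619 = 0.00864 s.
t = x/V₂ + tᵢ = 134.5/4476 + 0.00864 = 0.03869 s.

38.7 ms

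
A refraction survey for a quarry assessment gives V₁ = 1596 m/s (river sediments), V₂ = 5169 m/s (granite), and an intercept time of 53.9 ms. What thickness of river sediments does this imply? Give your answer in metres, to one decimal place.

h = tᵢ·V₁·V₂ / (2·√(V₂²−V₁²)).
√(V₂²−V₁²) = √(5169² − 1596²) = 4916.4 m/s.
h = 0.0539 s × 1596 × 5169 / (2 × 4916.4) = 45.22 m.

45.2 m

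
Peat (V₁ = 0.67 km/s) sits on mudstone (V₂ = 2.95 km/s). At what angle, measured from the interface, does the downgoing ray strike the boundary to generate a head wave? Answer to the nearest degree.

At critical incidence the refracted ray runs along the interface (θ₂ = 90°), so sin θ_c = V₁/V₂.
θ_c = arcsin(0.67/2.95) = arcsin 0.2271 = 13.13°.
Measured from the interface: 90° − 13.13° = 76.87°.

77°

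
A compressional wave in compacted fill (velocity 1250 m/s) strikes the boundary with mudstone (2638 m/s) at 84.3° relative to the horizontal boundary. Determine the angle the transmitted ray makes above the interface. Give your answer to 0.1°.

77.9°

Convert to the normal: θ₁ = 90° − 84.3° = 5.7°.
sin θ₁/V₁ = sin θ₂/V₂ ⇒ sin θ₂ = 2638·sin 5.7°/1250 = 2638·0.0993/1250 = 0.2096.
θ₂ = sin⁻¹(0.2096) = 12.10° (from vertical).
From the interface: 90° − 12.10° = 77.90°.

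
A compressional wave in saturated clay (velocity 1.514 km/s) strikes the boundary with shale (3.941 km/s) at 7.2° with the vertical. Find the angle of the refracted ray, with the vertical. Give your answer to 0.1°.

19.0°

sin θ₁/V₁ = sin θ₂/V₂ ⇒ sin θ₂ = 3.941·sin 7.2°/1.514 = 3.941·0.1253/1.514 = 0.3262.
θ₂ = arcsin 0.3262 = 19.04° from the normal.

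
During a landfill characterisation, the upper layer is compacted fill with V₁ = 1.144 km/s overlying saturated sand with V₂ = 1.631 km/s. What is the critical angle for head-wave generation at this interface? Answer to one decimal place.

Critical incidence: sin θ_c = V₁/V₂ = 1.144/1.631 = 0.7014.
θ_c = arcsin 0.7014 = 44.54°.

44.5°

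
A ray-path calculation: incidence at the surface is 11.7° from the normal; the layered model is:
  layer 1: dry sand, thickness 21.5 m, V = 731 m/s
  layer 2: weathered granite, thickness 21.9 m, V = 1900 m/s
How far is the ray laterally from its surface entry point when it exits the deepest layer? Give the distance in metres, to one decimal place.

18.0 m

Apply Snell's law at each interface; in layer i the horizontal offset is hᵢ·tan θᵢ.
Layer 1: θ = 11.70°; offset = 21.5·tan 11.70° = 4.452 m.
Layer 2: sin θ = 1900·sin 11.7°/731 = 0.5271, θ = 31.81°; offset = 21.9·tan 31.81° = 13.583 m.
Σ offsets = 18.035 m.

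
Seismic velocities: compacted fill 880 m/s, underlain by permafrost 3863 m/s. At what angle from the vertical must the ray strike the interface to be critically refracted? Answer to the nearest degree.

Critical incidence: sin θ_c = V₁/V₂ = 880/3863 = 0.2278.
θ_c = arcsin 0.2278 = 13.17°.

13°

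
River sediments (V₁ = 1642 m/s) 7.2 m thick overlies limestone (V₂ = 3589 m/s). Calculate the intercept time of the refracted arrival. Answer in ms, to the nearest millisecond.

tᵢ = 2h·√(V₂²−V₁²)/(V₁V₂).
√(V₂²−V₁²) = √(3589²−1642²) = 3191.4 m/s.
tᵢ = 2·7.2·3191.4/(1642·3589) = 0.00780 s.

8 ms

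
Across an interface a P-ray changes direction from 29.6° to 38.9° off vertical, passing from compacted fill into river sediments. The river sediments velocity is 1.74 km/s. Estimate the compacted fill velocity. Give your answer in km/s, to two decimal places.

1.37 km/s

sin 29.6° = 0.4939; sin 38.9° = 0.6280.
V₁ = V₂·(sin θ₁/sin θ₂) = 1.74·(0.4939/0.6280) = 1.37 km/s.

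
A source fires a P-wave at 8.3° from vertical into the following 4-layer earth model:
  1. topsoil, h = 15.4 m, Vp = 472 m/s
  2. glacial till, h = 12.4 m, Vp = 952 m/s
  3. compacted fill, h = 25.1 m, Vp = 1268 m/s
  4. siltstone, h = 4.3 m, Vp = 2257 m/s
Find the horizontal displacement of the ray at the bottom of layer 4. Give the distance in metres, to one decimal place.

Apply Snell's law at each interface; in layer i the horizontal offset is hᵢ·tan θᵢ.
Layer 1: θ = 8.30°; offset = 15.4·tan 8.30° = 2.247 m.
Layer 2: sin θ = 952·sin 8.3°/472 = 0.2912, θ = 16.93°; offset = 12.4·tan 16.93° = 3.774 m.
Layer 3: sin θ = 1268·sin 8.3°/472 = 0.3878, θ = 22.82°; offset = 25.1·tan 22.82° = 10.560 m.
Layer 4: sin θ = 2257·sin 8.3°/472 = 0.6903, θ = 43.65°; offset = 4.3·tan 43.65° = 4.102 m.
Summing the layer offsets gives 20.683 m.

20.7 m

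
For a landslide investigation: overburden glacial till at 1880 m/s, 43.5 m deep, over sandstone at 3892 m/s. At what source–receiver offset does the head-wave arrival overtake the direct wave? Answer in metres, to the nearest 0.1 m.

147.4 m

θ_c = arcsin(1880/3892) = 28.88°, so cos θ_c = 0.8756 and tᵢ = 2h cos θ_c/V₁ = 0.0405 s.
At crossover x/V₁ = x/V₂ + tᵢ ⇒ x = tᵢ/(1/V₁ − 1/V₂) = 0.04052/(5.3191e-04 − 2.5694e-04) = 147.36 m.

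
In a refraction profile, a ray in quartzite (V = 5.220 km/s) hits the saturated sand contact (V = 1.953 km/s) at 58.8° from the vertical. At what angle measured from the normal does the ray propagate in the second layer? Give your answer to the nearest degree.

Snell's law: sin θ₂ = (V₂/V₁)·sin θ₁ = (1.953/5.220)·sin 58.8° = 0.3200.
θ₂ = sin⁻¹(0.3200) = 18.66° (from vertical).

19°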